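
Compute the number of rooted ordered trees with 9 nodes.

A rooted plane tree on 9 nodes has 8 edges, and such trees are counted by C_8.
C_8 = C(16,8)/9 = 12870/9 = 1430.

1430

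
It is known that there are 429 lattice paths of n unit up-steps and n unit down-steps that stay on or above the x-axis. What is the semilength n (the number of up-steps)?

7

Dyck paths of semilength n are counted by C_n, and C_7 = 429.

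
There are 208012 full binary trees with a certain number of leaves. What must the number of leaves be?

13

Full binary trees with L leaves are counted by C_{L−1}. The Catalan number equal to 208012 is C_12.
So the index is 12, and the number of leaves is 12 + 1 = 13.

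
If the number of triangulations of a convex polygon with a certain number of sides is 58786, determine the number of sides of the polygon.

Triangulations of a convex m-gon are counted by C_{m−2}, and C_11 = 58786.
So m − 2 = 11, giving m = 13 sides.

13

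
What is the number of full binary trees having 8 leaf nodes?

A full binary tree with L leaves has L−1 internal nodes and is counted by C_{L−1}; L = 8 gives C_7.
C_7 = 429.

429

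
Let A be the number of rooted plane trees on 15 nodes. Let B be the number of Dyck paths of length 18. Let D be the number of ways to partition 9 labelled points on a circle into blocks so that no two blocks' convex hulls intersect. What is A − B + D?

2674440

Rooted ordered (plane) trees on m nodes have m−1 edges and are counted by C_{m−1}; m = 15 gives C_14. So A = C_14 = 2674440.
Dyck paths of semilength n (length 2n) are counted by C_n; here n = 9. So B = C_9 = 4862.
The non-crossing partitions of [9] form a lattice of size C_9. So D = C_9 = 4862.
A − B + D = 2674440 − 4862 + 4862 = 2674440.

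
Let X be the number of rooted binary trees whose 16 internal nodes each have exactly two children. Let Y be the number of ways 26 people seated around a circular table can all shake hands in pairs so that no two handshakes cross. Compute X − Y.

The number of full binary trees on 16 internal nodes is the Catalan number C_16. So X = C_16 = 35357670.
Non-crossing handshake pairings of 2n people are counted by C_n; 26 people gives n = 13. So Y = C_13 = 742900.
X − Y = 35357670 − 742900 = 34614770.

34614770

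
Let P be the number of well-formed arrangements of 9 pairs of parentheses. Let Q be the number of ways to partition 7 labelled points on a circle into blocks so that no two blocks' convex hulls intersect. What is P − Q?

4433

A balanced arrangement of 9 bracket pairs is a Dyck word of semilength 9, so the count is C_9. So P = C_9 = 4862.
The non-crossing partitions of [7] form a lattice of size C_7. So Q = C_7 = 429.
P − Q = 4862 − 429 = 4433.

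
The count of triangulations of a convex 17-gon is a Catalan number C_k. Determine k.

15

The number of triangulations of a 17-gon is the Catalan number C_15 (index = sides − 2).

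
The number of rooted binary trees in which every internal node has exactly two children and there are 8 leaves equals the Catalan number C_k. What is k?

Full binary trees with 8 leaves have 8−1 = 7 internal nodes, so there are C_7 of them.

7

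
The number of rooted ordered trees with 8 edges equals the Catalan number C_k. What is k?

A rooted plane tree with 8 edges has 9 nodes, and the count is C_8.

8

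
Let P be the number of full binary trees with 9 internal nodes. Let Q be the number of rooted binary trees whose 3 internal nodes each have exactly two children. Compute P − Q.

Full binary trees with n internal nodes are counted by C_n; here n = 9. So P = C_9 = 4862.
Full binary trees with n internal nodes are counted by C_n; here n = 3. So Q = C_3 = 5.
P − Q = 4862 − 5 = 4857.

4857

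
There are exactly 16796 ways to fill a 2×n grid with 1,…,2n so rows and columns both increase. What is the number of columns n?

Standard Young tableaux of shape 2×n are counted by C_n. The Catalan number equal to 16796 is C_10.

10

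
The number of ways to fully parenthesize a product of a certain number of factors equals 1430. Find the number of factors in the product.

9

Parenthesizations of m factors are counted by C_{m−1}, and C_8 = 1430.
So the index is 8, and the number of factors is 8 + 1 = 9.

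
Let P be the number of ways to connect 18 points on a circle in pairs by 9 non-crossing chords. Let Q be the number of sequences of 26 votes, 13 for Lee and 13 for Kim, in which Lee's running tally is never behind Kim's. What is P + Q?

Pairing 18 circle points by 9 non-crossing chords gives C_9 matchings. So P = C_9 = 4862.
Ballot sequences with n votes each where one side never trails are Dyck words, counted by C_n; here n = 13. So Q = C_13 = 742900.
P + Q = 4862 + 742900 = 747762.

747762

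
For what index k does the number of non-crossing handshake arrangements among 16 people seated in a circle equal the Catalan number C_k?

8

With 16 = 2·8 people, non-crossing handshake pairings are non-crossing perfect matchings on a circle, counted by C_8.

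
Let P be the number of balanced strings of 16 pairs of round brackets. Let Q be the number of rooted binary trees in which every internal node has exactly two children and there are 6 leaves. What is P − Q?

A balanced arrangement of 16 bracket pairs is a Dyck word of semilength 16, so the count is C_16. So P = C_16 = 35357670.
Full binary trees with 6 leaves have 6−1 = 5 internal nodes, so there are C_5 of them. So Q = C_5 = 42.
P − Q = 35357670 − 42 = 35357628.

35357628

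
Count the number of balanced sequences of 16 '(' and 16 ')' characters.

35357670

With 16 pairs the number of balanced bracket strings is the Catalan number C_16.
C_16 = 35357670.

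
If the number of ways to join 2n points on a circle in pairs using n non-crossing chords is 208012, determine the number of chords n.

12

Non-crossing pairings of 2n points on a circle are counted by C_n. The Catalan number equal to 208012 is C_12.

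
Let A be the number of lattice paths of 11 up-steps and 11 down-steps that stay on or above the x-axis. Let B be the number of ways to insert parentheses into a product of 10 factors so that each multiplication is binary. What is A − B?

Dyck paths of semilength n (length 2n) are counted by C_n; here n = 11. So A = C_11 = 58786.
Parenthesizations of m factors correspond to full binary trees with m leaves, counted by C_{m−1}; m = 10 gives C_9. So B = C_9 = 4862.
A − B = 58786 − 4862 = 53924.

53924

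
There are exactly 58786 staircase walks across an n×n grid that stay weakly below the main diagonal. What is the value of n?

Such diagonal-avoiding paths in an n×n grid are counted by C_n, and C_11 = 58786.

11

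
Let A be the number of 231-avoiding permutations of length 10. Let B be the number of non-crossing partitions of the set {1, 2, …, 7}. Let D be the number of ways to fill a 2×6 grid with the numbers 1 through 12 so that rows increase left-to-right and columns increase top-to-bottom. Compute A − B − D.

16235

For any fixed pattern of length 3, the pattern-avoiding permutations of [10] number C_10. So A = C_10 = 16796.
Non-crossing partitions of an n-element set are counted by C_n; here n = 7. So B = C_7 = 429.
Standard Young tableaux of shape 2×n are counted by C_n; here n = 6. So D = C_6 = 132.
A − B − D = 16796 − 429 − 132 = 16235.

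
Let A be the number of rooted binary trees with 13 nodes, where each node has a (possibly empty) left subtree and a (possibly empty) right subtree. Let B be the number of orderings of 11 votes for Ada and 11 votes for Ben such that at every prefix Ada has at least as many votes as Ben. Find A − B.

Rooted binary trees with 13 nodes (each child slot possibly empty) number C_13. So A = C_13 = 742900.
Reading a vote for the leader as '(' and for the other as ')' turns such a sequence into a balanced string of 11 pairs, so the count is C_11. So B = C_11 = 58786.
A − B = 742900 − 58786 = 684114.

684114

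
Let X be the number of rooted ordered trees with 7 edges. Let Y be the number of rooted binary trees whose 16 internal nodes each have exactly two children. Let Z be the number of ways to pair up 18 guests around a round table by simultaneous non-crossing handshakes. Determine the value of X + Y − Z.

Rooted ordered trees with n edges are counted by C_n; here n = 7. So X = C_7 = 429.
The number of full binary trees on 16 internal nodes is the Catalan number C_16. So Y = C_16 = 35357670.
With 18 = 2·9 people, non-crossing handshake pairings are non-crossing perfect matchings on a circle, counted by C_9. So Z = C_9 = 4862.
X + Y − Z = 429 + 35357670 − 4862 = 35353237.

35353237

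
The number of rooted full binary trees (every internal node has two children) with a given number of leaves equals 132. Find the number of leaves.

Full binary trees with L leaves are counted by C_{L−1}; 132 = C_6.
So the index is 6, and the number of leaves is 6 + 1 = 7.

7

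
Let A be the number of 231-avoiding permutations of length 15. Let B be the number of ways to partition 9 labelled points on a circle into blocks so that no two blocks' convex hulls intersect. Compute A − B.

9689983

Permutations of [n] avoiding any single length-3 pattern are counted by C_n; here n = 15. So A = C_15 = 9694845.
The non-crossing partitions of [9] form a lattice of size C_9. So B = C_9 = 4862.
A − B = 9694845 − 4862 = 9689983.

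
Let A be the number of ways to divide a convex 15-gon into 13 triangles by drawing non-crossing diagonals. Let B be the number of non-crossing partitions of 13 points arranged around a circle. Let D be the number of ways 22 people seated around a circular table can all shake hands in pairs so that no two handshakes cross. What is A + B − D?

The number of triangulations of a 15-gon is the Catalan number C_13 (index = sides − 2). So A = C_13 = 742900.
Non-crossing partitions of an n-element set are counted by C_n; here n = 13. So B = C_13 = 742900.
With 22 = 2·11 people, non-crossing handshake pairings are non-crossing perfect matchings on a circle, counted by C_11. So D = C_11 = 58786.
A + B − D = 742900 + 742900 − 58786 = 1427014.

1427014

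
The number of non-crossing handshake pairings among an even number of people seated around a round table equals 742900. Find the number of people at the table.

Non-crossing handshake pairings of 2n people are counted by C_n, and C_13 = 742900.
So n = 13, and there are 2n = 26 people.

26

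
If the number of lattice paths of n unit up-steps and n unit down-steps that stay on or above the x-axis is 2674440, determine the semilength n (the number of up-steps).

Dyck paths of semilength n are counted by C_n. The Catalan number equal to 2674440 is C_14.

14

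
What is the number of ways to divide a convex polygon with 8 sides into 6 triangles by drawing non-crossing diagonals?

A convex 8-gon is triangulated into 6 triangles, and the number of such triangulations is the Catalan number C_{8−2} = C_6.
C_6 = C(12,6)/7 = 924/7 = 132.

132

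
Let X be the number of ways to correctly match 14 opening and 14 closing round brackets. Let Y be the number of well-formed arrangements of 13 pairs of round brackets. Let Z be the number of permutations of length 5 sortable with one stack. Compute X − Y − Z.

1931498

Balanced strings of n pairs of brackets are counted by C_n; here n = 14. So X = C_14 = 2674440.
Balanced strings of n pairs of brackets are counted by C_n; here n = 13. So Y = C_13 = 742900.
By Knuth's characterisation, the stack-sortable permutations of length 5 are the 231-avoiders, numbering C_5. So Z = C_5 = 42.
X − Y − Z = 2674440 − 742900 − 42 = 1931498.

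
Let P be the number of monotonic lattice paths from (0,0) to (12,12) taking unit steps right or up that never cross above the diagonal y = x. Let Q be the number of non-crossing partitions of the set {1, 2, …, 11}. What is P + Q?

Sub-diagonal monotone paths from (0,0) to (12,12) biject with Dyck paths of semilength 12, giving C_12. So P = C_12 = 208012.
The non-crossing partitions of [11] form a lattice of size C_11. So Q = C_11 = 58786.
P + Q = 208012 + 58786 = 266798.

266798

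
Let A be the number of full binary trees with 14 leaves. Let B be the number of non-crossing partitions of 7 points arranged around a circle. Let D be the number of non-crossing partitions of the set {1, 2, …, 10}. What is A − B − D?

725675

Full binary trees with 14 leaves have 14−1 = 13 internal nodes, so there are C_13 of them. So A = C_13 = 742900.
The non-crossing partitions of [7] form a lattice of size C_7. So B = C_7 = 429.
Non-crossing partitions of an n-element set are counted by C_n; here n = 10. So D = C_10 = 16796.
A − B − D = 742900 − 429 − 16796 = 725675.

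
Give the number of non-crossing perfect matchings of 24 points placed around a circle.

208012

Pairing 24 circle points by 12 non-crossing chords gives C_12 matchings.
C_12 = 208012.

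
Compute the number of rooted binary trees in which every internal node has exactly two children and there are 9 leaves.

1430

A full binary tree with L leaves has L−1 internal nodes and is counted by C_{L−1}; L = 9 gives C_8.
C_8 = C(16,8)/9 = 12870/9 = 1430.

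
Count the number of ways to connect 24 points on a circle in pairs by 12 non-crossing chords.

Non-crossing perfect matchings of 2n points on a circle are counted by C_n; with 24 points, n = 12.
C_12 = C(24,12)/13 = 2704156/13 = 208012.

208012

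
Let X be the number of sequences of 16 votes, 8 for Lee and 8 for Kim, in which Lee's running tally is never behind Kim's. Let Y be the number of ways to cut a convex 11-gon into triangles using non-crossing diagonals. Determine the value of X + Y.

Reading a vote for the leader as '(' and for the other as ')' turns such a sequence into a balanced string of 8 pairs, so the count is C_8. So X = C_8 = 1430.
Triangulations of a convex m-gon are counted by C_{m−2}; with m = 11 this is C_9. So Y = C_9 = 4862.
X + Y = 1430 + 4862 = 6292.

6292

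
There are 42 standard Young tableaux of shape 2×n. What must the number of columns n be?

Standard Young tableaux of shape 2×n are counted by C_n. The Catalan number equal to 42 is C_5.

5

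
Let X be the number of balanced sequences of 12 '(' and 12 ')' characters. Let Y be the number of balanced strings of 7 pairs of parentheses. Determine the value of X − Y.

With 12 pairs the number of balanced bracket strings is the Catalan number C_12. So X = C_12 = 208012.
A balanced arrangement of 7 bracket pairs is a Dyck word of semilength 7, so the count is C_7. So Y = C_7 = 429.
X − Y = 208012 − 429 = 207583.

207583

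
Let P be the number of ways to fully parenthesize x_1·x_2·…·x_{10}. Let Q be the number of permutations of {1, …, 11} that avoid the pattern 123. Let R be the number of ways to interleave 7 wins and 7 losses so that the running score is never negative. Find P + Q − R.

63219

Bracketing 10 factors into binary products is counted by C_{10−1} = C_9. So P = C_9 = 4862.
For any fixed pattern of length 3, the pattern-avoiding permutations of [11] number C_11. So Q = C_11 = 58786.
Reading a vote for the leader as '(' and for the other as ')' turns such a sequence into a balanced string of 7 pairs, so the count is C_7. So R = C_7 = 429.
P + Q − R = 4862 + 58786 − 429 = 63219.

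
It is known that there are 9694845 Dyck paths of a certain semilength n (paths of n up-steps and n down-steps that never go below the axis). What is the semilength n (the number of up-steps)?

Dyck paths of semilength n are counted by C_n; 9694845 = C_15.

15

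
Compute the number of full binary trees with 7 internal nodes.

Full binary trees with n internal nodes are counted by C_n; here n = 7.
C_7 = C(14,7)/8 = 3432/8 = 429.

429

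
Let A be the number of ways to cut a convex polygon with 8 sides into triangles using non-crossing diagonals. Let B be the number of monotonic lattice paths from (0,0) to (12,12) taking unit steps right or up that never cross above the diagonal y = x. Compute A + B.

208144

The number of triangulations of an 8-gon is the Catalan number C_6 (index = sides − 2). So A = C_6 = 132.
Monotone paths in an n×n grid that stay weakly below the diagonal are counted by C_n; here n = 12. So B = C_12 = 208012.
A + B = 132 + 208012 = 208144.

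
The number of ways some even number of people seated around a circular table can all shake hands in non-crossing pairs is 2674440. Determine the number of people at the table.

Non-crossing handshake pairings of 2n people are counted by C_n. Since C_14 = 2674440, the index is 14.
So n = 14, and there are 2n = 28 people.

28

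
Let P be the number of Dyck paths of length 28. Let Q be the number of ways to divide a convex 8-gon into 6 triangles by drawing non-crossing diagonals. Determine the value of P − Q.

A Dyck path with 14 up-steps and 14 down-steps has semilength 14, so there are C_14 of them. So P = C_14 = 2674440.
The number of triangulations of an 8-gon is the Catalan number C_6 (index = sides − 2). So Q = C_6 = 132.
P − Q = 2674440 − 132 = 2674308.

2674308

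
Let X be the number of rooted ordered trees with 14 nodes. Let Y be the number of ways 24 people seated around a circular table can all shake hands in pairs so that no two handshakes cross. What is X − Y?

534888

A rooted plane tree on 14 nodes has 13 edges, and such trees are counted by C_13. So X = C_13 = 742900.
With 24 = 2·12 people, non-crossing handshake pairings are non-crossing perfect matchings on a circle, counted by C_12. So Y = C_12 = 208012.
X − Y = 742900 − 208012 = 534888.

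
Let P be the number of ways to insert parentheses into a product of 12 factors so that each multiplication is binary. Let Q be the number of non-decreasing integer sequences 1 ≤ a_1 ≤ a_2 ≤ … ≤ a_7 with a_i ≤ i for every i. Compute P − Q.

58357

Parenthesizations of m factors correspond to full binary trees with m leaves, counted by C_{m−1}; m = 12 gives C_11. So P = C_11 = 58786.
Weakly increasing sequences with a_i ≤ i biject with Dyck paths of semilength 7, so there are C_7. So Q = C_7 = 429.
P − Q = 58786 − 429 = 58357.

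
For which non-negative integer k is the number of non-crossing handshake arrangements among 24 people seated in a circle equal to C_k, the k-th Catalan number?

Non-crossing handshake pairings of 2n people are counted by C_n; 24 people gives n = 12.

12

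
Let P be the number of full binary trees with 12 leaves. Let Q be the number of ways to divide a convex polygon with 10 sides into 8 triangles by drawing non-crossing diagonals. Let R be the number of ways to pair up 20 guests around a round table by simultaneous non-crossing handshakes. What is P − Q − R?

Full binary trees with 12 leaves have 12−1 = 11 internal nodes, so there are C_11 of them. So P = C_11 = 58786.
Triangulations of a convex m-gon are counted by C_{m−2}; with m = 10 this is C_8. So Q = C_8 = 1430.
With 20 = 2·10 people, non-crossing handshake pairings are non-crossing perfect matchings on a circle, counted by C_10. So R = C_10 = 16796.
P − Q − R = 58786 − 1430 − 16796 = 40560.

40560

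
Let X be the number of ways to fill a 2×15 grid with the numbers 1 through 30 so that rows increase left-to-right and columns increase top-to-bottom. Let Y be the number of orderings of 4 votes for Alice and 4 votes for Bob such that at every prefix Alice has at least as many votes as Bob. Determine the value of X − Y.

9694831

Standard Young tableaux of shape 2×n are counted by C_n; here n = 15. So X = C_15 = 9694845.
Reading a vote for the leader as '(' and for the other as ')' turns such a sequence into a balanced string of 4 pairs, so the count is C_4. So Y = C_4 = 14.
X − Y = 9694845 − 14 = 9694831.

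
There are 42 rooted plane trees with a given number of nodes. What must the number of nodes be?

Rooted ordered trees on m nodes are counted by C_{m−1}. The Catalan number equal to 42 is C_5.
So the index is 5, and the number of nodes is 5 + 1 = 6.

6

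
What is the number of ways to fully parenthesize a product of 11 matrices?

Parenthesizations of m factors correspond to full binary trees with m leaves, counted by C_{m−1}; m = 11 gives C_10.
C_10 = C_9 · 2(2·9+1)/(9+2) = 4862 · 38/11 = 16796.

16796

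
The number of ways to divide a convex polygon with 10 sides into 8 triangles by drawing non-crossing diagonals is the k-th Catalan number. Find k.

A convex 10-gon is triangulated into 8 triangles, and the number of such triangulations is the Catalan number C_{10−2} = C_8.

8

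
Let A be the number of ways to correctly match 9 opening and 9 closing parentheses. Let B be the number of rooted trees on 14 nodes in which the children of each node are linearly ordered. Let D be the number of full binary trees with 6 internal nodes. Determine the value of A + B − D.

A balanced arrangement of 9 bracket pairs is a Dyck word of semilength 9, so the count is C_9. So A = C_9 = 4862.
Rooted ordered (plane) trees on m nodes have m−1 edges and are counted by C_{m−1}; m = 14 gives C_13. So B = C_13 = 742900.
Full binary trees with n internal nodes are counted by C_n; here n = 6. So D = C_6 = 132.
A + B − D = 4862 + 742900 − 132 = 747630.

747630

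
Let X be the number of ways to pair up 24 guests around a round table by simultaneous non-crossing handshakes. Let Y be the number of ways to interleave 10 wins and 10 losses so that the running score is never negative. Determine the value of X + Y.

224808

Non-crossing handshake pairings of 2n people are counted by C_n; 24 people gives n = 12. So X = C_12 = 208012.
Ballot sequences with n votes each where one side never trails are Dyck words, counted by C_n; here n = 10. So Y = C_10 = 16796.
X + Y = 208012 + 16796 = 224808.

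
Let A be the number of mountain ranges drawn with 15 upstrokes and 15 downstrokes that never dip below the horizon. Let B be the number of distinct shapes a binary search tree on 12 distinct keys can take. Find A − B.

Dyck paths of semilength n (length 2n) are counted by C_n; here n = 15. So A = C_15 = 9694845.
There are C_n binary search tree shapes on n keys; with n = 12 that is C_12. So B = C_12 = 208012.
A − B = 9694845 − 208012 = 9486833.

9486833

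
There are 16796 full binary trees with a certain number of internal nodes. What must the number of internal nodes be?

Full binary trees with n internal nodes are counted by C_n, and C_10 = 16796.

10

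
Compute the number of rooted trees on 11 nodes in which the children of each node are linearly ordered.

A rooted plane tree on 11 nodes has 10 edges, and such trees are counted by C_10.
C_10 = 16796.

16796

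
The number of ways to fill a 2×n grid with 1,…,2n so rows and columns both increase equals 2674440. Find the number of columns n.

14

Standard Young tableaux of shape 2×n are counted by C_n, and C_14 = 2674440.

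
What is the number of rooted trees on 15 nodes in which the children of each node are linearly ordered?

Rooted ordered (plane) trees on m nodes have m−1 edges and are counted by C_{m−1}; m = 15 gives C_14.
C_14 = C(28,14)/15 = 40116600/15 = 2674440.

2674440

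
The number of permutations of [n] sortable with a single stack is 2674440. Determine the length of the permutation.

Stack-sortable permutations of [n] are counted by C_n. The Catalan number equal to 2674440 is C_14.

14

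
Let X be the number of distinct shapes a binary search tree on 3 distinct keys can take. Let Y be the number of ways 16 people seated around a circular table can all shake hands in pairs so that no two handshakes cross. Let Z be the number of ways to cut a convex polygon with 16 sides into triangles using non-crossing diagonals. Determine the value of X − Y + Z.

Rooted binary trees with 3 nodes (each child slot possibly empty) number C_3. So X = C_3 = 5.
Non-crossing handshake pairings of 2n people are counted by C_n; 16 people gives n = 8. So Y = C_8 = 1430.
The number of triangulations of a 16-gon is the Catalan number C_14 (index = sides − 2). So Z = C_14 = 2674440.
X − Y + Z = 5 − 1430 + 2674440 = 2673015.

2673015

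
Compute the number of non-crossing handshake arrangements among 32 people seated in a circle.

Non-crossing handshake pairings of 2n people are counted by C_n; 32 people gives n = 16.
C_16 = C(32,16)/17 = 601080390/17 = 35357670.

35357670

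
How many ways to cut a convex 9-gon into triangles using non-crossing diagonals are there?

A convex 9-gon is triangulated into 7 triangles, and the number of such triangulations is the Catalan number C_{9−2} = C_7.
C_7 = C_6 · 2(2·6+1)/(6+2) = 132 · 26/8 = 429.

429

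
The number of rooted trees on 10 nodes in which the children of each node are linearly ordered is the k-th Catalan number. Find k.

Rooted ordered (plane) trees on m nodes have m−1 edges and are counted by C_{m−1}; m = 10 gives C_9.

9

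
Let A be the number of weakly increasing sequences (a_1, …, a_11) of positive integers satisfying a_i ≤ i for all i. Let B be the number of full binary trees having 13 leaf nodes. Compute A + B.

Such sub-staircase sequences of length n are counted by C_n; here n = 11. So A = C_11 = 58786.
Full binary trees with 13 leaves have 13−1 = 12 internal nodes, so there are C_12 of them. So B = C_12 = 208012.
A + B = 58786 + 208012 = 266798.

266798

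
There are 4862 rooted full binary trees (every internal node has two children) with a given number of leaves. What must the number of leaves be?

Full binary trees with L leaves are counted by C_{L−1}. Since C_9 = 4862, the index is 9.
So the index is 9, and the number of leaves is 9 + 1 = 10.

10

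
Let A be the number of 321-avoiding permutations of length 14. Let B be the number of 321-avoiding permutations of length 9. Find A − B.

2669578

For any fixed pattern of length 3, the pattern-avoiding permutations of [14] number C_14. So A = C_14 = 2674440.
For any fixed pattern of length 3, the pattern-avoiding permutations of [9] number C_9. So B = C_9 = 4862.
A − B = 2674440 − 4862 = 2669578.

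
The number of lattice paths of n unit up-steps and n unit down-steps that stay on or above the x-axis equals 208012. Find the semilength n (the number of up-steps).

12

Dyck paths of semilength n are counted by C_n, and C_12 = 208012.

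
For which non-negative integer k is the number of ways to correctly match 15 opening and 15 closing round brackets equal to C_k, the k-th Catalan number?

15

Balanced strings of n pairs of brackets are counted by C_n; here n = 15.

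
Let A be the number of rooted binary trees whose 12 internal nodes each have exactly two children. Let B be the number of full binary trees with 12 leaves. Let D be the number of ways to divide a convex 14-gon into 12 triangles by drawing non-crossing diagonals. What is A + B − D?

Full binary trees with n internal nodes are counted by C_n; here n = 12. So A = C_12 = 208012.
Full binary trees with 12 leaves have 12−1 = 11 internal nodes, so there are C_11 of them. So B = C_11 = 58786.
Triangulations of a convex m-gon are counted by C_{m−2}; with m = 14 this is C_12. So D = C_12 = 208012.
A + B − D = 208012 + 58786 − 208012 = 58786.

58786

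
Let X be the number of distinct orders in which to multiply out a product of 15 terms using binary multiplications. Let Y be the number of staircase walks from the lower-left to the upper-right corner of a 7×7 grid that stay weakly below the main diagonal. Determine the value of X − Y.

Parenthesizations of m factors correspond to full binary trees with m leaves, counted by C_{m−1}; m = 15 gives C_14. So X = C_14 = 2674440.
Sub-diagonal monotone paths from (0,0) to (7,7) biject with Dyck paths of semilength 7, giving C_7. So Y = C_7 = 429.
X − Y = 2674440 − 429 = 2674011.

2674011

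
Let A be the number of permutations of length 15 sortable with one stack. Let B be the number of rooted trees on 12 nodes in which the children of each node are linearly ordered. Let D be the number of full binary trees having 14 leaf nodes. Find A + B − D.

Stack-sortable permutations are exactly the 231-avoiding ones, counted by C_n; here n = 15. So A = C_15 = 9694845.
A rooted plane tree on 12 nodes has 11 edges, and such trees are counted by C_11. So B = C_11 = 58786.
Full binary trees with 14 leaves have 14−1 = 13 internal nodes, so there are C_13 of them. So D = C_13 = 742900.
A + B − D = 9694845 + 58786 − 742900 = 9010731.

9010731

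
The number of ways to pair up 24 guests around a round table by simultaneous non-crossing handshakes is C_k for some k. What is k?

With 24 = 2·12 people, non-crossing handshake pairings are non-crossing perfect matchings on a circle, counted by C_12.

12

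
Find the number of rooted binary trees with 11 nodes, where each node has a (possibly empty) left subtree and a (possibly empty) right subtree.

58786

Binary trees (left/right distinguished) on n nodes are counted by C_n; here n = 11.
C_11 = C(22,11)/12 = 705432/12 = 58786.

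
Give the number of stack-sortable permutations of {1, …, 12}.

208012

Stack-sortable permutations are exactly the 231-avoiding ones, counted by C_n; here n = 12.
C_12 = C(24,12)/13 = 2704156/13 = 208012.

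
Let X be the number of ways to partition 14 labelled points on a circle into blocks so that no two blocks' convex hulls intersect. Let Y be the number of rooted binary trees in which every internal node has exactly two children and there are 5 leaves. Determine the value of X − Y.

2674426

Non-crossing partitions of an n-element set are counted by C_n; here n = 14. So X = C_14 = 2674440.
Full binary trees with 5 leaves have 5−1 = 4 internal nodes, so there are C_4 of them. So Y = C_4 = 14.
X − Y = 2674440 − 14 = 2674426.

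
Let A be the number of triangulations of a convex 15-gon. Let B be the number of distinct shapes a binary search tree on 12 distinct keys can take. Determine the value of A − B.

The number of triangulations of a 15-gon is the Catalan number C_13 (index = sides − 2). So A = C_13 = 742900.
There are C_n binary search tree shapes on n keys; with n = 12 that is C_12. So B = C_12 = 208012.
A − B = 742900 − 208012 = 534888.

534888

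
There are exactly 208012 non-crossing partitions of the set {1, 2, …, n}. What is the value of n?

12

Non-crossing partitions of [n] are counted by C_n; 208012 = C_12.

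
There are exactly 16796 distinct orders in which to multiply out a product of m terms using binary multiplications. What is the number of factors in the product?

Parenthesizations of m factors are counted by C_{m−1}. The Catalan number equal to 16796 is C_10.
So the index is 10, and the number of factors is 10 + 1 = 11.

11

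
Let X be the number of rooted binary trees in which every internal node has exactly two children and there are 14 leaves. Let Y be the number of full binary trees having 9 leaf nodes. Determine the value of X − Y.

741470

Full binary trees with 14 leaves have 14−1 = 13 internal nodes, so there are C_13 of them. So X = C_13 = 742900.
A full binary tree with L leaves has L−1 internal nodes and is counted by C_{L−1}; L = 9 gives C_8. So Y = C_8 = 1430.
X − Y = 742900 − 1430 = 741470.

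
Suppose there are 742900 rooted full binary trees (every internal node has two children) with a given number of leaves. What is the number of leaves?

14

Full binary trees with L leaves are counted by C_{L−1}. Since C_13 = 742900, the index is 13.
So the index is 13, and the number of leaves is 13 + 1 = 14.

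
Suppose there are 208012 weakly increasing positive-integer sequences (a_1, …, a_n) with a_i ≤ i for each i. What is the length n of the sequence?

12

Such sub-staircase sequences of length n are counted by C_n, and C_12 = 208012.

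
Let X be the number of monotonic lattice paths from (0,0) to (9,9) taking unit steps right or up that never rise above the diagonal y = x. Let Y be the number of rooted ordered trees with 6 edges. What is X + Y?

4994

Monotone paths in an n×n grid that stay weakly below the diagonal are counted by C_n; here n = 9. So X = C_9 = 4862.
A rooted plane tree with 6 edges has 7 nodes, and the count is C_6. So Y = C_6 = 132.
X + Y = 4862 + 132 = 4994.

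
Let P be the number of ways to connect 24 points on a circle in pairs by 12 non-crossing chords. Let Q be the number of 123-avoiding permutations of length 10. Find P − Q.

Non-crossing perfect matchings of 2n points on a circle are counted by C_n; with 24 points, n = 12. So P = C_12 = 208012.
For any fixed pattern of length 3, the pattern-avoiding permutations of [10] number C_10. So Q = C_10 = 16796.
P − Q = 208012 − 16796 = 191216.

191216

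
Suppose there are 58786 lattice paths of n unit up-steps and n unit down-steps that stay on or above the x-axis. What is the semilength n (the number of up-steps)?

11

Dyck paths of semilength n are counted by C_n. Since C_11 = 58786, the index is 11.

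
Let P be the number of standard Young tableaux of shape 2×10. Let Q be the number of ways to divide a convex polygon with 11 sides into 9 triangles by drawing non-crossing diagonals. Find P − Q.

11934

By the hook-length formula (or a Dyck-path bijection), SYT of shape 2×10 number C_10. So P = C_10 = 16796.
The number of triangulations of an 11-gon is the Catalan number C_9 (index = sides − 2). So Q = C_9 = 4862.
P − Q = 16796 − 4862 = 11934.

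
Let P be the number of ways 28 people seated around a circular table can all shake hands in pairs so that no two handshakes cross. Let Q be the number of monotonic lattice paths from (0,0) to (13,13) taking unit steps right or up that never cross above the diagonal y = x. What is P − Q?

1931540

With 28 = 2·14 people, non-crossing handshake pairings are non-crossing perfect matchings on a circle, counted by C_14. So P = C_14 = 2674440.
Monotone paths in an n×n grid that stay weakly below the diagonal are counted by C_n; here n = 13. So Q = C_13 = 742900.
P − Q = 2674440 − 742900 = 1931540.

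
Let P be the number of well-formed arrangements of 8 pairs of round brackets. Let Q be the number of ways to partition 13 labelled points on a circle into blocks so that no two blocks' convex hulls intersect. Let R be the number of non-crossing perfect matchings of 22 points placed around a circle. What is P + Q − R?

685544

Balanced strings of n pairs of brackets are counted by C_n; here n = 8. So P = C_8 = 1430.
The non-crossing partitions of [13] form a lattice of size C_13. So Q = C_13 = 742900.
Pairing 22 circle points by 11 non-crossing chords gives C_11 matchings. So R = C_11 = 58786.
P + Q − R = 1430 + 742900 − 58786 = 685544.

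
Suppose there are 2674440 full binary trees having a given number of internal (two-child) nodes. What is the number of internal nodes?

14

Full binary trees with n internal nodes are counted by C_n. Since C_14 = 2674440, the index is 14.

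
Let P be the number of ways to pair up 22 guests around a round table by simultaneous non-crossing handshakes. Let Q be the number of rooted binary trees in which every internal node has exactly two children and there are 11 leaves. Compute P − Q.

41990

Non-crossing handshake pairings of 2n people are counted by C_n; 22 people gives n = 11. So P = C_11 = 58786.
Full binary trees with 11 leaves have 11−1 = 10 internal nodes, so there are C_10 of them. So Q = C_10 = 16796.
P − Q = 58786 − 16796 = 41990.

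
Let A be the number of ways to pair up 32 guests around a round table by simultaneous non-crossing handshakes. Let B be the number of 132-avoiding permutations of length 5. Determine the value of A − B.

35357628

Non-crossing handshake pairings of 2n people are counted by C_n; 32 people gives n = 16. So A = C_16 = 35357670.
For any fixed pattern of length 3, the pattern-avoiding permutations of [5] number C_5. So B = C_5 = 42.
A − B = 35357670 − 42 = 35357628.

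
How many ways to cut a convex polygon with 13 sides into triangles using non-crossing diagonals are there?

58786

A convex 13-gon is triangulated into 11 triangles, and the number of such triangulations is the Catalan number C_{13−2} = C_11.
C_11 = 58786.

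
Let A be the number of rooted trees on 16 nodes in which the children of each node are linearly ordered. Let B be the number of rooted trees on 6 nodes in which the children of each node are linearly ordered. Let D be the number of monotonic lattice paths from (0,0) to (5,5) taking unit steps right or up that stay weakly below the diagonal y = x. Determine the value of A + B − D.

A rooted plane tree on 16 nodes has 15 edges, and such trees are counted by C_15. So A = C_15 = 9694845.
A rooted plane tree on 6 nodes has 5 edges, and such trees are counted by C_5. So B = C_5 = 42.
Sub-diagonal monotone paths from (0,0) to (5,5) biject with Dyck paths of semilength 5, giving C_5. So D = C_5 = 42.
A + B − D = 9694845 + 42 − 42 = 9694845.

9694845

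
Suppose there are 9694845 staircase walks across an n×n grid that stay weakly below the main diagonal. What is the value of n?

Such diagonal-avoiding paths in an n×n grid are counted by C_n. The Catalan number equal to 9694845 is C_15.

15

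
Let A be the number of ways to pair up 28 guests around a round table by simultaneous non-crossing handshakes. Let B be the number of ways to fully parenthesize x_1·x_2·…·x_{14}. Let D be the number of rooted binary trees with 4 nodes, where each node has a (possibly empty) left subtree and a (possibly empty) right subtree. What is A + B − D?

With 28 = 2·14 people, non-crossing handshake pairings are non-crossing perfect matchings on a circle, counted by C_14. So A = C_14 = 2674440.
Parenthesizations of m factors correspond to full binary trees with m leaves, counted by C_{m−1}; m = 14 gives C_13. So B = C_13 = 742900.
There are C_n binary search tree shapes on n keys; with n = 4 that is C_4. So D = C_4 = 14.
A + B − D = 2674440 + 742900 − 14 = 3417326.

3417326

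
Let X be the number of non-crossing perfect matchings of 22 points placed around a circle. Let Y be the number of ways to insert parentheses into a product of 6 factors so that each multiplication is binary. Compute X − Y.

Pairing 22 circle points by 11 non-crossing chords gives C_11 matchings. So X = C_11 = 58786.
Ways to associate a product of 6 factors correspond to binary trees on 6 leaves, so the count is C_5. So Y = C_5 = 42.
X − Y = 58786 − 42 = 58744.

58744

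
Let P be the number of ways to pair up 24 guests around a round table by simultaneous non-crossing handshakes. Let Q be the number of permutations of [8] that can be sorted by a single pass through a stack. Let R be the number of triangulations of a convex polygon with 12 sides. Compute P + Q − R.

192646

With 24 = 2·12 people, non-crossing handshake pairings are non-crossing perfect matchings on a circle, counted by C_12. So P = C_12 = 208012.
Stack-sortable permutations are exactly the 231-avoiding ones, counted by C_n; here n = 8. So Q = C_8 = 1430.
Triangulations of a convex m-gon are counted by C_{m−2}; with m = 12 this is C_10. So R = C_10 = 16796.
P + Q − R = 208012 + 1430 − 16796 = 192646.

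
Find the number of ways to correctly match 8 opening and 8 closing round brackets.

1430

Balanced strings of n pairs of brackets are counted by C_n; here n = 8.
C_8 = C(16,8)/9 = 12870/9 = 1430.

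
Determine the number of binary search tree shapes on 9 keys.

4862

Binary trees (left/right distinguished) on n nodes are counted by C_n; here n = 9.
C_9 = C_8 · 2(2·8+1)/(8+2) = 1430 · 34/10 = 4862.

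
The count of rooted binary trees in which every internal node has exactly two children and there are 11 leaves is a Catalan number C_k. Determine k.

Full binary trees with 11 leaves have 11−1 = 10 internal nodes, so there are C_10 of them.

10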